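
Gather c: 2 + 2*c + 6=2*c + 8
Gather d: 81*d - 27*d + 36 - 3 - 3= 54*d + 30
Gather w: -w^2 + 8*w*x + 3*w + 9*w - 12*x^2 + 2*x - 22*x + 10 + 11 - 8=-w^2 + w*(8*x + 12) - 12*x^2 - 20*x + 13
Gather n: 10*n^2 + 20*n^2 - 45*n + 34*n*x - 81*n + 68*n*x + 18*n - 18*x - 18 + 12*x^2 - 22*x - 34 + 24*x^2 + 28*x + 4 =30*n^2 + n*(102*x - 108) + 36*x^2 - 12*x - 48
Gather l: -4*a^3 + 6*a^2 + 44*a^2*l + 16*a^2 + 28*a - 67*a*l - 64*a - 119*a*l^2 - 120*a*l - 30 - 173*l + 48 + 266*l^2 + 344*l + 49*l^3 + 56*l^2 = -4*a^3 + 22*a^2 - 36*a + 49*l^3 + l^2*(322 - 119*a) + l*(44*a^2 - 187*a + 171) + 18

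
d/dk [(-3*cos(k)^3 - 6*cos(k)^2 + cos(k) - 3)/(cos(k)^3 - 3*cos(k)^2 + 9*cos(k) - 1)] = 16*(-15*cos(k)^4 + 56*cos(k)^3 + 33*cos(k)^2 + 6*cos(k) - 26)*sin(k)/(12*sin(k)^2 + 39*cos(k) + cos(3*k) - 16)^2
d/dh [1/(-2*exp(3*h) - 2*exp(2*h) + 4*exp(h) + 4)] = (3*exp(2*h)/2 + exp(h) - 1)*exp(h)/(exp(3*h) + exp(2*h) - 2*exp(h) - 2)^2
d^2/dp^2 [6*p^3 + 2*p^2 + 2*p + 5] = 36*p + 4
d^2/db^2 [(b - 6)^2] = 2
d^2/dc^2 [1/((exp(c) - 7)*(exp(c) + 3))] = 4*(exp(3*c) - 3*exp(2*c) + 25*exp(c) - 21)*exp(c)/(exp(6*c) - 12*exp(5*c) - 15*exp(4*c) + 440*exp(3*c) + 315*exp(2*c) - 5292*exp(c) - 9261)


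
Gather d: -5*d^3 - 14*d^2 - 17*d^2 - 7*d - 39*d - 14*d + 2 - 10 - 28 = -5*d^3 - 31*d^2 - 60*d - 36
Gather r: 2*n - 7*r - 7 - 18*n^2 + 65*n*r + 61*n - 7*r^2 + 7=-18*n^2 + 63*n - 7*r^2 + r*(65*n - 7)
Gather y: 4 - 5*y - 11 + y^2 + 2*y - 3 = y^2 - 3*y - 10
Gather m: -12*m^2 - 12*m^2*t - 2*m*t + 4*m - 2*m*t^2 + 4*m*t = m^2*(-12*t - 12) + m*(-2*t^2 + 2*t + 4)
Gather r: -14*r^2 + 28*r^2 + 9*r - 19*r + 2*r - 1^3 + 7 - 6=14*r^2 - 8*r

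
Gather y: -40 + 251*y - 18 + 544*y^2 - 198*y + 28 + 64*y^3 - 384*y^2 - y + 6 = 64*y^3 + 160*y^2 + 52*y - 24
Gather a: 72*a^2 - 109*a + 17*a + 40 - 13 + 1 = 72*a^2 - 92*a + 28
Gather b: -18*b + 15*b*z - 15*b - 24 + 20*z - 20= b*(15*z - 33) + 20*z - 44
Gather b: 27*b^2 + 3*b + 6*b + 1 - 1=27*b^2 + 9*b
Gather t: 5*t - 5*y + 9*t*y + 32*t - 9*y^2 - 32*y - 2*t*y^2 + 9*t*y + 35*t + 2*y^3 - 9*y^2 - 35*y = t*(-2*y^2 + 18*y + 72) + 2*y^3 - 18*y^2 - 72*y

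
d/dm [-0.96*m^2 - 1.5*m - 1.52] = -1.92*m - 1.5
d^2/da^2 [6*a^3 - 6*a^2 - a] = 36*a - 12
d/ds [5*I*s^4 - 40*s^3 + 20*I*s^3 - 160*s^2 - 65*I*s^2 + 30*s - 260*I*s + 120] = 20*I*s^3 + s^2*(-120 + 60*I) + s*(-320 - 130*I) + 30 - 260*I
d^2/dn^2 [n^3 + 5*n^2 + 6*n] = 6*n + 10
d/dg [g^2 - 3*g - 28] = 2*g - 3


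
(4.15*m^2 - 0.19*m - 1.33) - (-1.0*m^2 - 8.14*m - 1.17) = 5.15*m^2 + 7.95*m - 0.16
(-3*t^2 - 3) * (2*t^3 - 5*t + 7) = -6*t^5 + 9*t^3 - 21*t^2 + 15*t - 21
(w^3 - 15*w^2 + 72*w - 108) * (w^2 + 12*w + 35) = w^5 - 3*w^4 - 73*w^3 + 231*w^2 + 1224*w - 3780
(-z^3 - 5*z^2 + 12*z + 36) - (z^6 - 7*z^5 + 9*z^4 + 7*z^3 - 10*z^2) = -z^6 + 7*z^5 - 9*z^4 - 8*z^3 + 5*z^2 + 12*z + 36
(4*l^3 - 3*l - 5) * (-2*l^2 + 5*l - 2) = -8*l^5 + 20*l^4 - 2*l^3 - 5*l^2 - 19*l + 10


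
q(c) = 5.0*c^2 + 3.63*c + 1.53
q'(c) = 10.0*c + 3.63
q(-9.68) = 434.90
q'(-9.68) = -93.17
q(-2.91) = 33.31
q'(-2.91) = -25.47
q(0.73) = 6.84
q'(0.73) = 10.93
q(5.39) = 166.36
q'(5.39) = 57.53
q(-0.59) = 1.13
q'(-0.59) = -2.27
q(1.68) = 21.74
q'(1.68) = 20.43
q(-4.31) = 78.77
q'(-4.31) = -39.47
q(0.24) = 2.69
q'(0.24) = 6.03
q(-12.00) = 677.97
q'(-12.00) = -116.37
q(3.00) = 57.42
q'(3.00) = 33.63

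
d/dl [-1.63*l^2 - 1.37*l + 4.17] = -3.26*l - 1.37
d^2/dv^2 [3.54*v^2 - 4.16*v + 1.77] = 7.08000000000000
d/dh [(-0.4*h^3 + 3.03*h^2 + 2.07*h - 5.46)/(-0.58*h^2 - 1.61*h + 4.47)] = (0.232*h^4 + 1.288*h^3 - 9.0417*h^2 + 20.7546*h + 0.462299999999997)/(0.3364*h^4 + 1.8676*h^3 - 2.5931*h^2 - 14.3934*h + 19.9809)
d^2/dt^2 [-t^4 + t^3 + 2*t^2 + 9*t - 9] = -12*t^2 + 6*t + 4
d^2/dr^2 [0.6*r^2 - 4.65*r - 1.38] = 1.20000000000000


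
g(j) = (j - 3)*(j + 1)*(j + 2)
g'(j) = (j - 3)*(j + 1) + (j - 3)*(j + 2) + (j + 1)*(j + 2) = 3*j^2 - 7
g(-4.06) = -44.50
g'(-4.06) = 42.45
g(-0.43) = -3.07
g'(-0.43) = -6.45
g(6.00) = 168.00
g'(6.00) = 101.00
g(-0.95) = -0.21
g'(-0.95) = -4.29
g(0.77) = -10.93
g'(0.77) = -5.22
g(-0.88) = -0.52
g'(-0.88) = -4.68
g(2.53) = -7.52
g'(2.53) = 12.20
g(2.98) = -0.40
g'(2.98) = 19.64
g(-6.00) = -180.00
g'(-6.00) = 101.00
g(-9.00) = -672.00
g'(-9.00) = 236.00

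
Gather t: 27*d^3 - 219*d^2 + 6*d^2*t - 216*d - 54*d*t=27*d^3 - 219*d^2 - 216*d + t*(6*d^2 - 54*d)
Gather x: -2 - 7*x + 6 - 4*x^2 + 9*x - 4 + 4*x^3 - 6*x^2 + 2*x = 4*x^3 - 10*x^2 + 4*x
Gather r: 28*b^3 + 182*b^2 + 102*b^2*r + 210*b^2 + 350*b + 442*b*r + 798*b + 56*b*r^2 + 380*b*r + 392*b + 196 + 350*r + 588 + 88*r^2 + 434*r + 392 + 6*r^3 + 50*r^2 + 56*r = 28*b^3 + 392*b^2 + 1540*b + 6*r^3 + r^2*(56*b + 138) + r*(102*b^2 + 822*b + 840) + 1176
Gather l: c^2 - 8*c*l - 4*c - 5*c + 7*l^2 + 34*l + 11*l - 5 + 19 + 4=c^2 - 9*c + 7*l^2 + l*(45 - 8*c) + 18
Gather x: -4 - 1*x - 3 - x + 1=-2*x - 6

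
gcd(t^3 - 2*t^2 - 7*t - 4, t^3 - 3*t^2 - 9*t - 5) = t^2 + 2*t + 1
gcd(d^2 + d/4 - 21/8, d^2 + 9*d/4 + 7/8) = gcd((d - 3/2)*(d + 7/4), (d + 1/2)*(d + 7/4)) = d + 7/4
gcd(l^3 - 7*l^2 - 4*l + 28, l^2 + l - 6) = l - 2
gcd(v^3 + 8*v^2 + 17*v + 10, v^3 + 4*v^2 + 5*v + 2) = v^2 + 3*v + 2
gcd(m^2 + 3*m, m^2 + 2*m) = m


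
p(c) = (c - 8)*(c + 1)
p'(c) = 2*c - 7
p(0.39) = -10.58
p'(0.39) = -6.22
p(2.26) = -18.71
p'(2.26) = -2.48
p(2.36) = -18.95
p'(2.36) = -2.28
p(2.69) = -19.59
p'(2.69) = -1.62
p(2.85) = -19.83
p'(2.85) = -1.30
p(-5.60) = 62.56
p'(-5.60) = -18.20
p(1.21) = -15.01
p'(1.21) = -4.58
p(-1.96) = 9.56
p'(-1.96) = -10.92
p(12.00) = 52.00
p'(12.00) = 17.00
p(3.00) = -20.00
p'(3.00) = -1.00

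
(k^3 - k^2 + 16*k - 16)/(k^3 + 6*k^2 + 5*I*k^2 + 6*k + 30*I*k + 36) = (k^3 - k^2 + 16*k - 16)/(k^3 + k^2*(6 + 5*I) + k*(6 + 30*I) + 36)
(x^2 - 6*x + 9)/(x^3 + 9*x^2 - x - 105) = (x - 3)/(x^2 + 12*x + 35)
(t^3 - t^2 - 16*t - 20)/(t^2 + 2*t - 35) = (t^2 + 4*t + 4)/(t + 7)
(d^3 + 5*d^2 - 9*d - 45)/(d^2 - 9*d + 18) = (d^2 + 8*d + 15)/(d - 6)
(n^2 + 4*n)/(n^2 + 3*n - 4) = n/(n - 1)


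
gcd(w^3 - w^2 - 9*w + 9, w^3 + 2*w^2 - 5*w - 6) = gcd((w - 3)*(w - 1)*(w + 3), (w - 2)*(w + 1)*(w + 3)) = w + 3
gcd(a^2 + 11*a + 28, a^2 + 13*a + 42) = a + 7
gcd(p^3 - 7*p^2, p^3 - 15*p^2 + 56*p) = p^2 - 7*p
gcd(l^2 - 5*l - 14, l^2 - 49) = l - 7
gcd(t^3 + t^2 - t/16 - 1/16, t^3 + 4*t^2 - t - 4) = t + 1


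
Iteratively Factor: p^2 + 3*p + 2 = (p + 1)*(p + 2)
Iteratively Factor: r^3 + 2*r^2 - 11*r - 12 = (r - 3)*(r^2 + 5*r + 4) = (r - 3)*(r + 1)*(r + 4)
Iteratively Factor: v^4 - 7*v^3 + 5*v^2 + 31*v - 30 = (v - 1)*(v^3 - 6*v^2 - v + 30) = (v - 5)*(v - 1)*(v^2 - v - 6) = (v - 5)*(v - 1)*(v + 2)*(v - 3)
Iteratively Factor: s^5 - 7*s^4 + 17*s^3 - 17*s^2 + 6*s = (s)*(s^4 - 7*s^3 + 17*s^2 - 17*s + 6) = s*(s - 1)*(s^3 - 6*s^2 + 11*s - 6) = s*(s - 1)^2*(s^2 - 5*s + 6) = s*(s - 3)*(s - 1)^2*(s - 2)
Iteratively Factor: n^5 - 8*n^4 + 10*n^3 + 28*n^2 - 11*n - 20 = (n - 4)*(n^4 - 4*n^3 - 6*n^2 + 4*n + 5) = (n - 4)*(n + 1)*(n^3 - 5*n^2 - n + 5) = (n - 5)*(n - 4)*(n + 1)*(n^2 - 1) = (n - 5)*(n - 4)*(n + 1)^2*(n - 1)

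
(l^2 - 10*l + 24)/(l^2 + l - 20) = (l - 6)/(l + 5)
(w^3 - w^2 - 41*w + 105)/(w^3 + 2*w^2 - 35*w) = (w - 3)/w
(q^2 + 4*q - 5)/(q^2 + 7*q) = (q^2 + 4*q - 5)/(q*(q + 7))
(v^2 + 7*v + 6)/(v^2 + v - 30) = (v + 1)/(v - 5)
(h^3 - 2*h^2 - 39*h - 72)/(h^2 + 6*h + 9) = h - 8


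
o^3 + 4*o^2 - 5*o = o*(o - 1)*(o + 5)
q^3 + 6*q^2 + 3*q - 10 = (q - 1)*(q + 2)*(q + 5)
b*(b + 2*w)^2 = b^3 + 4*b^2*w + 4*b*w^2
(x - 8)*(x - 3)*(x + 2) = x^3 - 9*x^2 + 2*x + 48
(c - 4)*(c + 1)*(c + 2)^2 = c^4 + c^3 - 12*c^2 - 28*c - 16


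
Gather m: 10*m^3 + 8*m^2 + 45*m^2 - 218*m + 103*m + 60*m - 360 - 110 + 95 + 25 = 10*m^3 + 53*m^2 - 55*m - 350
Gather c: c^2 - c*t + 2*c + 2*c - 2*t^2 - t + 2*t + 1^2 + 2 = c^2 + c*(4 - t) - 2*t^2 + t + 3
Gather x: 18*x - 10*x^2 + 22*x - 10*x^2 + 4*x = -20*x^2 + 44*x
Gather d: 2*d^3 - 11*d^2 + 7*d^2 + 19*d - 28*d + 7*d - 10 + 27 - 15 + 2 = 2*d^3 - 4*d^2 - 2*d + 4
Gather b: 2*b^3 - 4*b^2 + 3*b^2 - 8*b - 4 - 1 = 2*b^3 - b^2 - 8*b - 5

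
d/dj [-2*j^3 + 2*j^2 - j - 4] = -6*j^2 + 4*j - 1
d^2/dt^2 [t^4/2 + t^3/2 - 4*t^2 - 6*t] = 6*t^2 + 3*t - 8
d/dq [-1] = 0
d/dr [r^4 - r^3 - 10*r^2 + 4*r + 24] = 4*r^3 - 3*r^2 - 20*r + 4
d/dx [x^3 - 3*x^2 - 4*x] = 3*x^2 - 6*x - 4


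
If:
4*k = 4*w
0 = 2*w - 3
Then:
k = 3/2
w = 3/2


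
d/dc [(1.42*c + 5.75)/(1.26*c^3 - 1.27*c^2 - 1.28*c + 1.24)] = (-3.5784*c^3 - 19.9316*c^2 + 14.605*c + 9.1208)/(1.5876*c^6 - 3.2004*c^5 - 1.6127*c^4 + 6.376*c^3 - 1.5112*c^2 - 3.1744*c + 1.5376)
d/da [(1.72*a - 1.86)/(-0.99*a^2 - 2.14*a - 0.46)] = (1.7028*a^2 - 3.6828*a - 4.7716)/(0.9801*a^4 + 4.2372*a^3 + 5.4904*a^2 + 1.9688*a + 0.2116)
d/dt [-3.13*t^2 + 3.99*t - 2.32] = 3.99 - 6.26*t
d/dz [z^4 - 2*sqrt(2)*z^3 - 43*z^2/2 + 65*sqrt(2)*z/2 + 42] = 4*z^3 - 6*sqrt(2)*z^2 - 43*z + 65*sqrt(2)/2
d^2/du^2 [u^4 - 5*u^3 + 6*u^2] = 12*u^2 - 30*u + 12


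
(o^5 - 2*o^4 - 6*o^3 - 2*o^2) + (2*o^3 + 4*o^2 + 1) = o^5 - 2*o^4 - 4*o^3 + 2*o^2 + 1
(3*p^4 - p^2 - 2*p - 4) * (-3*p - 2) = -9*p^5 - 6*p^4 + 3*p^3 + 8*p^2 + 16*p + 8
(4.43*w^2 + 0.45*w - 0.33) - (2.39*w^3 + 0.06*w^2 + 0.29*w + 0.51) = -2.39*w^3 + 4.37*w^2 + 0.16*w - 0.84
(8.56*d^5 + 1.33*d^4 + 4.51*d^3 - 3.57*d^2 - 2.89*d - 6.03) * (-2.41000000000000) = -20.6296*d^5 - 3.2053*d^4 - 10.8691*d^3 + 8.6037*d^2 + 6.9649*d + 14.5323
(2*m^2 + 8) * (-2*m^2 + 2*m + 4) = -4*m^4 + 4*m^3 - 8*m^2 + 16*m + 32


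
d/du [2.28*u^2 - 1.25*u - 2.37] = 4.56*u - 1.25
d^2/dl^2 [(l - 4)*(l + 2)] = 2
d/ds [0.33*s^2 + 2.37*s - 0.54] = 0.66*s + 2.37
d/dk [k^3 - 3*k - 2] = 3*k^2 - 3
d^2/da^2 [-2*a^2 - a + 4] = -4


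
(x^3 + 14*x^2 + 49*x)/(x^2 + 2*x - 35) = x*(x + 7)/(x - 5)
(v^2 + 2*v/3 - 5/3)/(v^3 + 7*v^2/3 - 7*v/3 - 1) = (3*v + 5)/(3*v^2 + 10*v + 3)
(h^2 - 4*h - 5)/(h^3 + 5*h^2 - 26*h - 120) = (h + 1)/(h^2 + 10*h + 24)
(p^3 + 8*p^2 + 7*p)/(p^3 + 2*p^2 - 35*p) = (p + 1)/(p - 5)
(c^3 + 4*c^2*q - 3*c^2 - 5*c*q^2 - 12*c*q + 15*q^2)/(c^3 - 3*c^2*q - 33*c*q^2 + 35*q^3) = (3 - c)/(-c + 7*q)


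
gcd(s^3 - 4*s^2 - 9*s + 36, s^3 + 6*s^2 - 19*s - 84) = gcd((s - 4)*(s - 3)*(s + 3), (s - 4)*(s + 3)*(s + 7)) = s^2 - s - 12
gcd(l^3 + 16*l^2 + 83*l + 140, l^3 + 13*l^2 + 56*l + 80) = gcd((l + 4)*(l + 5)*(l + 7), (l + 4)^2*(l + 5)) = l^2 + 9*l + 20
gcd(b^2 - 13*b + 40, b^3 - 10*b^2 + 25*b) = b - 5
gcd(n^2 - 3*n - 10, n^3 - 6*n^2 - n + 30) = n^2 - 3*n - 10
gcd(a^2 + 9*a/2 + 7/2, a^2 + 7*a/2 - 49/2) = 1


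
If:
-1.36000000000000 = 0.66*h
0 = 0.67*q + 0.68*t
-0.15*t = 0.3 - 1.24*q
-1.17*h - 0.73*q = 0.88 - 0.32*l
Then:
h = -2.06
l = -4.29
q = 0.22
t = -0.21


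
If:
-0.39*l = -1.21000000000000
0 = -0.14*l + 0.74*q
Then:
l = 3.10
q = 0.59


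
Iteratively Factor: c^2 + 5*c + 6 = (c + 3)*(c + 2)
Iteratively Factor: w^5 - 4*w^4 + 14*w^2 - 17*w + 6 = (w - 1)*(w^4 - 3*w^3 - 3*w^2 + 11*w - 6) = (w - 1)*(w + 2)*(w^3 - 5*w^2 + 7*w - 3) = (w - 1)^2*(w + 2)*(w^2 - 4*w + 3) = (w - 1)^3*(w + 2)*(w - 3)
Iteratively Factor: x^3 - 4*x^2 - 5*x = (x + 1)*(x^2 - 5*x) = (x - 5)*(x + 1)*(x)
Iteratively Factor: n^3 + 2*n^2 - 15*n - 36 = (n + 3)*(n^2 - n - 12) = (n - 4)*(n + 3)*(n + 3)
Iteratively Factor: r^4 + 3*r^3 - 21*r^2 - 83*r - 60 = (r + 4)*(r^3 - r^2 - 17*r - 15) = (r + 1)*(r + 4)*(r^2 - 2*r - 15) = (r + 1)*(r + 3)*(r + 4)*(r - 5)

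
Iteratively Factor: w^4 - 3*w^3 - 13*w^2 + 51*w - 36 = (w - 3)*(w^3 - 13*w + 12) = (w - 3)^2*(w^2 + 3*w - 4) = (w - 3)^2*(w - 1)*(w + 4)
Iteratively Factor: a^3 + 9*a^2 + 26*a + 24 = (a + 2)*(a^2 + 7*a + 12) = (a + 2)*(a + 3)*(a + 4)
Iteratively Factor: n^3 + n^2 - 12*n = (n - 3)*(n^2 + 4*n) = n*(n - 3)*(n + 4)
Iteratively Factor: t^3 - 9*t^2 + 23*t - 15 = (t - 1)*(t^2 - 8*t + 15) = (t - 3)*(t - 1)*(t - 5)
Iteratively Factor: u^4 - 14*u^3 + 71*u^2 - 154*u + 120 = (u - 3)*(u^3 - 11*u^2 + 38*u - 40) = (u - 3)*(u - 2)*(u^2 - 9*u + 20) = (u - 5)*(u - 3)*(u - 2)*(u - 4)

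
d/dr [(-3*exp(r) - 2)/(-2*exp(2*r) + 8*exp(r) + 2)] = (-3*exp(2*r) - 4*exp(r) + 5)*exp(r)/(2*(exp(4*r) - 8*exp(3*r) + 14*exp(2*r) + 8*exp(r) + 1))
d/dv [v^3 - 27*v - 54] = 3*v^2 - 27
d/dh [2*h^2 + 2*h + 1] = 4*h + 2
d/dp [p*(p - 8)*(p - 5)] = 3*p^2 - 26*p + 40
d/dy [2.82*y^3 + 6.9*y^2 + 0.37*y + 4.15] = 8.46*y^2 + 13.8*y + 0.37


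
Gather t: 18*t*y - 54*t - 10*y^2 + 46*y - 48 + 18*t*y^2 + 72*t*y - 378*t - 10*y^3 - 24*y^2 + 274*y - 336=t*(18*y^2 + 90*y - 432) - 10*y^3 - 34*y^2 + 320*y - 384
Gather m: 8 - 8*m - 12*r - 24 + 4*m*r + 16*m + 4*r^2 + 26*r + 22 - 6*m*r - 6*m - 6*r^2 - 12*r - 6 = m*(2 - 2*r) - 2*r^2 + 2*r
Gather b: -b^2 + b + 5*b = -b^2 + 6*b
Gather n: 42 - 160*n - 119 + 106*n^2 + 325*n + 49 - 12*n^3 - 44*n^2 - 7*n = -12*n^3 + 62*n^2 + 158*n - 28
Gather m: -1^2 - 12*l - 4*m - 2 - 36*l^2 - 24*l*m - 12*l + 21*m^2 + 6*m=-36*l^2 - 24*l + 21*m^2 + m*(2 - 24*l) - 3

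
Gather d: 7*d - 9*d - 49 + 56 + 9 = 16 - 2*d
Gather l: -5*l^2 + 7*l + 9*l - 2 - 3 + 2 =-5*l^2 + 16*l - 3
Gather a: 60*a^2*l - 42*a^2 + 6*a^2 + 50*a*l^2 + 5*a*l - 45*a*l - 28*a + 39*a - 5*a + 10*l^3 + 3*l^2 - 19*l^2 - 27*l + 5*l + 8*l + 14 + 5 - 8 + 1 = a^2*(60*l - 36) + a*(50*l^2 - 40*l + 6) + 10*l^3 - 16*l^2 - 14*l + 12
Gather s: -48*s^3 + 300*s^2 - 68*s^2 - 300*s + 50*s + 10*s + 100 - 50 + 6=-48*s^3 + 232*s^2 - 240*s + 56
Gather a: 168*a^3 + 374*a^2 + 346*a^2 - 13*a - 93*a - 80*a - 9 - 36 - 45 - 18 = 168*a^3 + 720*a^2 - 186*a - 108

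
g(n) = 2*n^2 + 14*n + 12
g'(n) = 4*n + 14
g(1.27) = 33.01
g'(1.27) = 19.08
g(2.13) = 50.89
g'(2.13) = 22.52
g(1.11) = 30.00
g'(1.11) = 18.44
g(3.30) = 79.98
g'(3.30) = 27.20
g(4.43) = 113.27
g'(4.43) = 31.72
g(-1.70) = -6.02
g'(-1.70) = 7.20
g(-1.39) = -3.60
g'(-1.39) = 8.44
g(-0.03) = 11.58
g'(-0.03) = 13.88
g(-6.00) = 0.00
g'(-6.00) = -10.00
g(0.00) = 12.00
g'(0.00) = 14.00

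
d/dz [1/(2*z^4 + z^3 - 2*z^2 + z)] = (-8*z^3 - 3*z^2 + 4*z - 1)/(z^2*(2*z^3 + z^2 - 2*z + 1)^2)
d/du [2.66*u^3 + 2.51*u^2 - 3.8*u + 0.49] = 7.98*u^2 + 5.02*u - 3.8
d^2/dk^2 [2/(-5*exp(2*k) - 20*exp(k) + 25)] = 8*((exp(k) + 1)*(exp(2*k) + 4*exp(k) - 5) - 2*(exp(k) + 2)^2*exp(k))*exp(k)/(5*(exp(2*k) + 4*exp(k) - 5)^3)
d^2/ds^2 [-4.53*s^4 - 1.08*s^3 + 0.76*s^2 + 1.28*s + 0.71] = -54.36*s^2 - 6.48*s + 1.52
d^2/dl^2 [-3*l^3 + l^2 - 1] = 2 - 18*l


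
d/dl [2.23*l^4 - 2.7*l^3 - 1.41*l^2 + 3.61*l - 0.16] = 8.92*l^3 - 8.1*l^2 - 2.82*l + 3.61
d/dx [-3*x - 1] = -3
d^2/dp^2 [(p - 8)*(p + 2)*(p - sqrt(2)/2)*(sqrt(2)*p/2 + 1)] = 6*sqrt(2)*p^2 - 18*sqrt(2)*p + 3*p - 17*sqrt(2) - 6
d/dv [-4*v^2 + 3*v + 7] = 3 - 8*v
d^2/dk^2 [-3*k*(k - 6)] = -6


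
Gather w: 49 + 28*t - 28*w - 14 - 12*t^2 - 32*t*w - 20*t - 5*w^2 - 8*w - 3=-12*t^2 + 8*t - 5*w^2 + w*(-32*t - 36) + 32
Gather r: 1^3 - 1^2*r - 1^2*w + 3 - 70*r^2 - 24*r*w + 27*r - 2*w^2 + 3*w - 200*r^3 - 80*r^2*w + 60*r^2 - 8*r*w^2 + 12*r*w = -200*r^3 + r^2*(-80*w - 10) + r*(-8*w^2 - 12*w + 26) - 2*w^2 + 2*w + 4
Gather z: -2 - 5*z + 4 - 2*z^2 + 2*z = -2*z^2 - 3*z + 2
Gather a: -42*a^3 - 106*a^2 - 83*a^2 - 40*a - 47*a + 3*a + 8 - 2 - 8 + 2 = -42*a^3 - 189*a^2 - 84*a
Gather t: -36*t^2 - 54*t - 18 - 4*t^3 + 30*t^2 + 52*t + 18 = -4*t^3 - 6*t^2 - 2*t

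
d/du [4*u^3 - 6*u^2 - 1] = 12*u*(u - 1)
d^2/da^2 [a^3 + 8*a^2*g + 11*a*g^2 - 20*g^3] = 6*a + 16*g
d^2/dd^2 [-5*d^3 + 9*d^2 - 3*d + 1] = 18 - 30*d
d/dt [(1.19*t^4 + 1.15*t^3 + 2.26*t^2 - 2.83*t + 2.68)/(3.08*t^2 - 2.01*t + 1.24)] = (7.3304*t^5 - 3.6337*t^4 + 1.2794*t^3 + 8.4518*t^2 - 10.904*t + 1.8776)/(9.4864*t^4 - 12.3816*t^3 + 11.6785*t^2 - 4.9848*t + 1.5376)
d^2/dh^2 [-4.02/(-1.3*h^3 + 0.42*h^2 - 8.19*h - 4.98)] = ((3.3768 - 31.356*h)*(1.3*h^3 - 0.42*h^2 + 8.19*h + 4.98) + 4.02*(3.9*h^2 - 0.84*h + 8.19)*(7.8*h^2 - 1.68*h + 16.38))/(1.3*h^3 - 0.42*h^2 + 8.19*h + 4.98)^3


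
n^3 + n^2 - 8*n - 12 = (n - 3)*(n + 2)^2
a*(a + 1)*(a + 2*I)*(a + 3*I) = a^4 + a^3 + 5*I*a^3 - 6*a^2 + 5*I*a^2 - 6*a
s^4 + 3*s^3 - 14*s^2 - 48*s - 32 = (s - 4)*(s + 1)*(s + 2)*(s + 4)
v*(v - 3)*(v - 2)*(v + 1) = v^4 - 4*v^3 + v^2 + 6*v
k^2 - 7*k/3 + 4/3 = (k - 4/3)*(k - 1)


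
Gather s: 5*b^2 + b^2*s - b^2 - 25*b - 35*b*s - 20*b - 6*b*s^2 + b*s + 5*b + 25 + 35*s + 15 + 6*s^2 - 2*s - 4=4*b^2 - 40*b + s^2*(6 - 6*b) + s*(b^2 - 34*b + 33) + 36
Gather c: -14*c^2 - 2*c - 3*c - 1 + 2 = -14*c^2 - 5*c + 1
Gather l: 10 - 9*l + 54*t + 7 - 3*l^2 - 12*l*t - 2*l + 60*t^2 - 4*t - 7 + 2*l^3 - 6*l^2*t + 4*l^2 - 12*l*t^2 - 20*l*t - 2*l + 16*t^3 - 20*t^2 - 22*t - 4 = 2*l^3 + l^2*(1 - 6*t) + l*(-12*t^2 - 32*t - 13) + 16*t^3 + 40*t^2 + 28*t + 6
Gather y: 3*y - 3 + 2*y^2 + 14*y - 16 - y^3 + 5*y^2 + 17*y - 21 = -y^3 + 7*y^2 + 34*y - 40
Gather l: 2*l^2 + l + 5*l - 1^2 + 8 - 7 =2*l^2 + 6*l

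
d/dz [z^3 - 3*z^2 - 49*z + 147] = 3*z^2 - 6*z - 49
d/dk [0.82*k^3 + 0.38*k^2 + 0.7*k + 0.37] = 2.46*k^2 + 0.76*k + 0.7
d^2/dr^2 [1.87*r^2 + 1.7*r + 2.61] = 3.74000000000000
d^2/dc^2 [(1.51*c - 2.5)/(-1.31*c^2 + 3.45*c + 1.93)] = ((1.51*c - 2.5)*(2.62*c - 3.45)*(5.24*c - 6.9) + (11.8686*c - 16.969)*(-1.31*c^2 + 3.45*c + 1.93))/(-1.31*c^2 + 3.45*c + 1.93)^3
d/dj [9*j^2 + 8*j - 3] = 18*j + 8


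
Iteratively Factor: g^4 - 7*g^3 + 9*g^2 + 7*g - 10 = (g - 5)*(g^3 - 2*g^2 - g + 2) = (g - 5)*(g + 1)*(g^2 - 3*g + 2) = (g - 5)*(g - 2)*(g + 1)*(g - 1)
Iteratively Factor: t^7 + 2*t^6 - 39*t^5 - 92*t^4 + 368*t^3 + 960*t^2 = (t + 4)*(t^6 - 2*t^5 - 31*t^4 + 32*t^3 + 240*t^2) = t*(t + 4)*(t^5 - 2*t^4 - 31*t^3 + 32*t^2 + 240*t) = t*(t - 4)*(t + 4)*(t^4 + 2*t^3 - 23*t^2 - 60*t) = t^2*(t - 4)*(t + 4)*(t^3 + 2*t^2 - 23*t - 60) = t^2*(t - 4)*(t + 3)*(t + 4)*(t^2 - t - 20) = t^2*(t - 4)*(t + 3)*(t + 4)^2*(t - 5)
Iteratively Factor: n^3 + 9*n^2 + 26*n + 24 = (n + 3)*(n^2 + 6*n + 8) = (n + 2)*(n + 3)*(n + 4)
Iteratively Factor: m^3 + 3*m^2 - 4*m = (m)*(m^2 + 3*m - 4) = m*(m - 1)*(m + 4)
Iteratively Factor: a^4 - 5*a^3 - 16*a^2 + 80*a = (a - 5)*(a^3 - 16*a) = a*(a - 5)*(a^2 - 16) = a*(a - 5)*(a + 4)*(a - 4)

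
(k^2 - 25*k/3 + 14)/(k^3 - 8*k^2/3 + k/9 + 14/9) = 3*(k - 6)/(3*k^2 - k - 2)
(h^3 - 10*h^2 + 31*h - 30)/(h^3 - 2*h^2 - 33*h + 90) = (h - 2)/(h + 6)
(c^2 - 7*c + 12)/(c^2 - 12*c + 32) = (c - 3)/(c - 8)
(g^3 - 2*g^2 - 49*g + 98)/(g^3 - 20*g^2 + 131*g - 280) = (g^2 + 5*g - 14)/(g^2 - 13*g + 40)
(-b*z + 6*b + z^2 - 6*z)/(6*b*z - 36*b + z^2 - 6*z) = (-b + z)/(6*b + z)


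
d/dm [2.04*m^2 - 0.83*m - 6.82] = 4.08*m - 0.83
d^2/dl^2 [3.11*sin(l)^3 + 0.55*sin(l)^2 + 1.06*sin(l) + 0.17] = -3.3925*sin(l) + 6.9975*sin(3*l) + 1.1*cos(2*l)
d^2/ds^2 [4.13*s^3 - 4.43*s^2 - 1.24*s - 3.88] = 24.78*s - 8.86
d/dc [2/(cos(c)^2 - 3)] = 8*sin(2*c)/(5 - cos(2*c))^2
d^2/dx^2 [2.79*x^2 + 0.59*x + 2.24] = 5.58000000000000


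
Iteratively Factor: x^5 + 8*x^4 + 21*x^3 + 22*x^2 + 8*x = (x)*(x^4 + 8*x^3 + 21*x^2 + 22*x + 8) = x*(x + 1)*(x^3 + 7*x^2 + 14*x + 8) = x*(x + 1)^2*(x^2 + 6*x + 8) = x*(x + 1)^2*(x + 2)*(x + 4)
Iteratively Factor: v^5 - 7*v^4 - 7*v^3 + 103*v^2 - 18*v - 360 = (v - 5)*(v^4 - 2*v^3 - 17*v^2 + 18*v + 72) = (v - 5)*(v - 4)*(v^3 + 2*v^2 - 9*v - 18) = (v - 5)*(v - 4)*(v - 3)*(v^2 + 5*v + 6) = (v - 5)*(v - 4)*(v - 3)*(v + 3)*(v + 2)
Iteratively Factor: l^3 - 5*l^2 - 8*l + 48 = (l - 4)*(l^2 - l - 12) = (l - 4)*(l + 3)*(l - 4)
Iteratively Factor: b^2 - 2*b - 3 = (b - 3)*(b + 1)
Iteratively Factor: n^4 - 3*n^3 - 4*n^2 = (n)*(n^3 - 3*n^2 - 4*n) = n^2*(n^2 - 3*n - 4) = n^2*(n - 4)*(n + 1)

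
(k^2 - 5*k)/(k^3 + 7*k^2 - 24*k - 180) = k/(k^2 + 12*k + 36)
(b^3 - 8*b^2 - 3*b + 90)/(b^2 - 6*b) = b - 2 - 15/b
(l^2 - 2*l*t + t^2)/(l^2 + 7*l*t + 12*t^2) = (l^2 - 2*l*t + t^2)/(l^2 + 7*l*t + 12*t^2)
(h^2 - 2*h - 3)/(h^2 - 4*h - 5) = (h - 3)/(h - 5)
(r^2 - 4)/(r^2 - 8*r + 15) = (r^2 - 4)/(r^2 - 8*r + 15)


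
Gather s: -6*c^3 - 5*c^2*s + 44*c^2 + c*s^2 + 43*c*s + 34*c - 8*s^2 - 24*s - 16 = -6*c^3 + 44*c^2 + 34*c + s^2*(c - 8) + s*(-5*c^2 + 43*c - 24) - 16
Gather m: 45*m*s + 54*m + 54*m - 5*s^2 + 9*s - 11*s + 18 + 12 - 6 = m*(45*s + 108) - 5*s^2 - 2*s + 24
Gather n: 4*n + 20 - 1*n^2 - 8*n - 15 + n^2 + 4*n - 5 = 0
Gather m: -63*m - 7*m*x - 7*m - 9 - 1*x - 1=m*(-7*x - 70) - x - 10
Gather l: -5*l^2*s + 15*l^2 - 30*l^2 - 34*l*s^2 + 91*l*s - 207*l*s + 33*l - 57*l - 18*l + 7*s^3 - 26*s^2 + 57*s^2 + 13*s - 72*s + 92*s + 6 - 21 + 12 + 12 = l^2*(-5*s - 15) + l*(-34*s^2 - 116*s - 42) + 7*s^3 + 31*s^2 + 33*s + 9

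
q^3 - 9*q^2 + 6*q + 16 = (q - 8)*(q - 2)*(q + 1)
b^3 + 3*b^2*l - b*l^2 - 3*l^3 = (b - l)*(b + l)*(b + 3*l)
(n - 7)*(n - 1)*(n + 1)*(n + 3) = n^4 - 4*n^3 - 22*n^2 + 4*n + 21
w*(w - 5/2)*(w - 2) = w^3 - 9*w^2/2 + 5*w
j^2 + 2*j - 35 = (j - 5)*(j + 7)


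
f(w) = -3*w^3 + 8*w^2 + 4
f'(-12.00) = -1488.00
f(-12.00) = 6340.00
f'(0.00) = 0.00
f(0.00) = 4.00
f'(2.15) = -7.20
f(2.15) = 11.16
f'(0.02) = 0.32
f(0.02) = 4.00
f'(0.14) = 2.06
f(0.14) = 4.15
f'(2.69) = -22.08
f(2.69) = 3.49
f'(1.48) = 3.97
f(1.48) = 11.80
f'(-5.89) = -406.47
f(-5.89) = 894.55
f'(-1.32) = -36.80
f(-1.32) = 24.84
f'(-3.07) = -133.94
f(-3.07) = 166.20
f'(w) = -9*w^2 + 16*w = w*(16 - 9*w)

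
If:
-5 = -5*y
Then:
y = 1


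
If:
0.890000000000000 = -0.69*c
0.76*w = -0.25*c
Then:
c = -1.29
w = 0.42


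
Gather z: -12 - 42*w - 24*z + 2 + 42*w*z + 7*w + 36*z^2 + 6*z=-35*w + 36*z^2 + z*(42*w - 18) - 10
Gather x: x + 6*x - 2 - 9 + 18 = 7*x + 7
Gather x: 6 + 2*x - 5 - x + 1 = x + 2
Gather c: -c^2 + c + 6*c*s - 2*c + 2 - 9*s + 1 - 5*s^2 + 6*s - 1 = -c^2 + c*(6*s - 1) - 5*s^2 - 3*s + 2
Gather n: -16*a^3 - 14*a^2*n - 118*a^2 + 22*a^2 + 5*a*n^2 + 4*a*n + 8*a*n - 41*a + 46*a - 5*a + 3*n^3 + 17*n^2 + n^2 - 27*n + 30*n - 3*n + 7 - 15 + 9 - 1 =-16*a^3 - 96*a^2 + 3*n^3 + n^2*(5*a + 18) + n*(-14*a^2 + 12*a)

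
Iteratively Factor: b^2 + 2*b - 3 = (b + 3)*(b - 1)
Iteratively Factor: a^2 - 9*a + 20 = (a - 4)*(a - 5)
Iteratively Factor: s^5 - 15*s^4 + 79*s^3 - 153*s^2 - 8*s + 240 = (s - 3)*(s^4 - 12*s^3 + 43*s^2 - 24*s - 80) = (s - 4)*(s - 3)*(s^3 - 8*s^2 + 11*s + 20) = (s - 5)*(s - 4)*(s - 3)*(s^2 - 3*s - 4) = (s - 5)*(s - 4)*(s - 3)*(s + 1)*(s - 4)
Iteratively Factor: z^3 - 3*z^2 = (z)*(z^2 - 3*z) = z^2*(z - 3)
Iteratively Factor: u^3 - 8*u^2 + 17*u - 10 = (u - 1)*(u^2 - 7*u + 10) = (u - 5)*(u - 1)*(u - 2)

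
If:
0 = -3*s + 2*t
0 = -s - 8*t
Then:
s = 0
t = 0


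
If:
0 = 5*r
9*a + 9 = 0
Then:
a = -1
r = 0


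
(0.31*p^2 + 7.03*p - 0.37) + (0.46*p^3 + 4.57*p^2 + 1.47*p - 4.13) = 0.46*p^3 + 4.88*p^2 + 8.5*p - 4.5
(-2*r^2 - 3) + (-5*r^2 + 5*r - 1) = -7*r^2 + 5*r - 4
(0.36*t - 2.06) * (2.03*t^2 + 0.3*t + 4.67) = 0.7308*t^3 - 4.0738*t^2 + 1.0632*t - 9.6202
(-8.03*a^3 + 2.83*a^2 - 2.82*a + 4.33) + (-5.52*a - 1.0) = -8.03*a^3 + 2.83*a^2 - 8.34*a + 3.33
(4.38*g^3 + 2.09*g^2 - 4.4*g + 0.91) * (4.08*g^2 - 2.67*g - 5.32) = 17.8704*g^5 - 3.1674*g^4 - 46.8339*g^3 + 4.342*g^2 + 20.9783*g - 4.8412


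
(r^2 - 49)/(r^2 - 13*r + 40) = (r^2 - 49)/(r^2 - 13*r + 40)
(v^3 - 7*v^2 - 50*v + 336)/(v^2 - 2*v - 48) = (v^2 + v - 42)/(v + 6)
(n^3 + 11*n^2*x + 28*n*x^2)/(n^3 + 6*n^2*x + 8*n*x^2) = (n + 7*x)/(n + 2*x)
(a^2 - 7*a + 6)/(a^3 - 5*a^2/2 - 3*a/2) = 2*(-a^2 + 7*a - 6)/(a*(-2*a^2 + 5*a + 3))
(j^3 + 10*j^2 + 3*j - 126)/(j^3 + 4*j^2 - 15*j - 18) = (j + 7)/(j + 1)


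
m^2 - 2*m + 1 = (m - 1)^2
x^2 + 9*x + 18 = (x + 3)*(x + 6)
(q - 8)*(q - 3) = q^2 - 11*q + 24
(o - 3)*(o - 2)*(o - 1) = o^3 - 6*o^2 + 11*o - 6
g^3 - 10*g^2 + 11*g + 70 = (g - 7)*(g - 5)*(g + 2)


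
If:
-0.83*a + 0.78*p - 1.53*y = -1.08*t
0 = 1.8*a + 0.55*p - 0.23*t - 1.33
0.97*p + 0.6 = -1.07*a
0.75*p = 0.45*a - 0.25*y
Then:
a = -2.86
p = 2.54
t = -22.10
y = -12.75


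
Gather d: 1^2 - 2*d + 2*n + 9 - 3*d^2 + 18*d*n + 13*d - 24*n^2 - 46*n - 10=-3*d^2 + d*(18*n + 11) - 24*n^2 - 44*n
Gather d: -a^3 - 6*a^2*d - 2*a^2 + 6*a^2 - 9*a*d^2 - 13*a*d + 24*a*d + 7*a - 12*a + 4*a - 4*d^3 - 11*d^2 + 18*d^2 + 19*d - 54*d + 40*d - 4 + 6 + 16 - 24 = -a^3 + 4*a^2 - a - 4*d^3 + d^2*(7 - 9*a) + d*(-6*a^2 + 11*a + 5) - 6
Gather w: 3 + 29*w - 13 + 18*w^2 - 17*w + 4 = 18*w^2 + 12*w - 6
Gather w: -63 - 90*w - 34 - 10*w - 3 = -100*w - 100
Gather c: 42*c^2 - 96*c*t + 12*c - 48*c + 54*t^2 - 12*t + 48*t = 42*c^2 + c*(-96*t - 36) + 54*t^2 + 36*t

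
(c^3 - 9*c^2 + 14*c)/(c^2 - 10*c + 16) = c*(c - 7)/(c - 8)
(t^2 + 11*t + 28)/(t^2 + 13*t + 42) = (t + 4)/(t + 6)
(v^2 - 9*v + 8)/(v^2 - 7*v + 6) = (v - 8)/(v - 6)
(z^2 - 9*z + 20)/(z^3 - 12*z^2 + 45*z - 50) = (z - 4)/(z^2 - 7*z + 10)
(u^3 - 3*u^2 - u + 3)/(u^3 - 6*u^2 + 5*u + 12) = (u - 1)/(u - 4)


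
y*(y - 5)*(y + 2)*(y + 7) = y^4 + 4*y^3 - 31*y^2 - 70*y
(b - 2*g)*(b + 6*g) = b^2 + 4*b*g - 12*g^2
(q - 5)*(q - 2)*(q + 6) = q^3 - q^2 - 32*q + 60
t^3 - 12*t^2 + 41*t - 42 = (t - 7)*(t - 3)*(t - 2)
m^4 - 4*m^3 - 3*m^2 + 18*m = m*(m - 3)^2*(m + 2)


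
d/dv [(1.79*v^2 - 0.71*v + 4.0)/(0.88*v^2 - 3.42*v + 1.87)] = (-5.497*v^2 - 0.3454*v + 12.3523)/(0.7744*v^4 - 6.0192*v^3 + 14.9876*v^2 - 12.7908*v + 3.4969)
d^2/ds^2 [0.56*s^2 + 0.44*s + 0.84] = 1.12000000000000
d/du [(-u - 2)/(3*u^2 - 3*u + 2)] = (3*u^2 + 12*u - 8)/(9*u^4 - 18*u^3 + 21*u^2 - 12*u + 4)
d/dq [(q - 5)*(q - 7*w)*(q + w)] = 3*q^2 - 12*q*w - 10*q - 7*w^2 + 30*w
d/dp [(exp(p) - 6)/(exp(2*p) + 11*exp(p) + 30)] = (-(exp(p) - 6)*(2*exp(p) + 11) + exp(2*p) + 11*exp(p) + 30)*exp(p)/(exp(2*p) + 11*exp(p) + 30)^2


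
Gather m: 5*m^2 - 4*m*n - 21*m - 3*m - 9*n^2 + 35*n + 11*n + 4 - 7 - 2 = 5*m^2 + m*(-4*n - 24) - 9*n^2 + 46*n - 5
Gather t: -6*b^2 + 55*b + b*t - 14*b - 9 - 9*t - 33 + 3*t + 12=-6*b^2 + 41*b + t*(b - 6) - 30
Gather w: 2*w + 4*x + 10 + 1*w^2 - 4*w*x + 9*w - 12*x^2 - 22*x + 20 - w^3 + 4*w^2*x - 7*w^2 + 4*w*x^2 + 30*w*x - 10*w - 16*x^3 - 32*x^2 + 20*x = -w^3 + w^2*(4*x - 6) + w*(4*x^2 + 26*x + 1) - 16*x^3 - 44*x^2 + 2*x + 30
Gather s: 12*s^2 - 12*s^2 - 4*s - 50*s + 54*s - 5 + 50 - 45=0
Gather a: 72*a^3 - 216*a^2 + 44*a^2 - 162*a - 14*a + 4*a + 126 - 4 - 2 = 72*a^3 - 172*a^2 - 172*a + 120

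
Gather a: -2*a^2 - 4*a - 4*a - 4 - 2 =-2*a^2 - 8*a - 6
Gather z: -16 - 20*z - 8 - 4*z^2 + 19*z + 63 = -4*z^2 - z + 39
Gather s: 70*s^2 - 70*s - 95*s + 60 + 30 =70*s^2 - 165*s + 90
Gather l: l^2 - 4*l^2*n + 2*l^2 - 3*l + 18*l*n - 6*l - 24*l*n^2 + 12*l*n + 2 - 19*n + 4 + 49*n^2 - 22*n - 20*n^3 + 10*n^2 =l^2*(3 - 4*n) + l*(-24*n^2 + 30*n - 9) - 20*n^3 + 59*n^2 - 41*n + 6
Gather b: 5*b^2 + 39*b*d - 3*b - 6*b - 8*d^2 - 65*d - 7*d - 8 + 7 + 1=5*b^2 + b*(39*d - 9) - 8*d^2 - 72*d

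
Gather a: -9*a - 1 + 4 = 3 - 9*a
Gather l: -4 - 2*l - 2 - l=-3*l - 6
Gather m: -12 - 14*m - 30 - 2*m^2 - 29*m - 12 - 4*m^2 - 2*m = -6*m^2 - 45*m - 54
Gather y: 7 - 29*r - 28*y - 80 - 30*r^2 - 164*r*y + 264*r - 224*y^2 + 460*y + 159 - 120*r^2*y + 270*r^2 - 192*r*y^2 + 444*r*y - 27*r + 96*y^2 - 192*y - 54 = 240*r^2 + 208*r + y^2*(-192*r - 128) + y*(-120*r^2 + 280*r + 240) + 32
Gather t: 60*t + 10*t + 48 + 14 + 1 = 70*t + 63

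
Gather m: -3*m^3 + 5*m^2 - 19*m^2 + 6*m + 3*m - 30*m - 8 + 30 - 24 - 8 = -3*m^3 - 14*m^2 - 21*m - 10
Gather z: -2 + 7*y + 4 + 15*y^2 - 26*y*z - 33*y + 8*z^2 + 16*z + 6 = 15*y^2 - 26*y + 8*z^2 + z*(16 - 26*y) + 8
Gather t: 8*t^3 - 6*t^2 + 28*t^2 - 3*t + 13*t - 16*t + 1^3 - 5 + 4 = 8*t^3 + 22*t^2 - 6*t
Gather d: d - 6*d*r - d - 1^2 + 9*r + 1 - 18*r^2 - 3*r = -6*d*r - 18*r^2 + 6*r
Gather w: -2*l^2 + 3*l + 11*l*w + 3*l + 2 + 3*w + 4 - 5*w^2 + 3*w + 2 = -2*l^2 + 6*l - 5*w^2 + w*(11*l + 6) + 8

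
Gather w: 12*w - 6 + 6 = 12*w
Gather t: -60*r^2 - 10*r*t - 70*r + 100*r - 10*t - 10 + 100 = -60*r^2 + 30*r + t*(-10*r - 10) + 90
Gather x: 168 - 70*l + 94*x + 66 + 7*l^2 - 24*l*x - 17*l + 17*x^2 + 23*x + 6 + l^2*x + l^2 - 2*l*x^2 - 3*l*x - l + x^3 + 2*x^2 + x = 8*l^2 - 88*l + x^3 + x^2*(19 - 2*l) + x*(l^2 - 27*l + 118) + 240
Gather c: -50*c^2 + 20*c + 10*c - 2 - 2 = -50*c^2 + 30*c - 4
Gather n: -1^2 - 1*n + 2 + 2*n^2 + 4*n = 2*n^2 + 3*n + 1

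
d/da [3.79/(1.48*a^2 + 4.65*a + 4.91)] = (-11.2184*a - 17.6235)/(1.48*a^2 + 4.65*a + 4.91)^2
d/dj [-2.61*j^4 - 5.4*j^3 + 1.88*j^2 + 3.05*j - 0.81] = -10.44*j^3 - 16.2*j^2 + 3.76*j + 3.05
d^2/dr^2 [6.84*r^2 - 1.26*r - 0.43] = 13.6800000000000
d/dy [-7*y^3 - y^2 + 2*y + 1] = -21*y^2 - 2*y + 2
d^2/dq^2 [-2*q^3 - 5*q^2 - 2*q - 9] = -12*q - 10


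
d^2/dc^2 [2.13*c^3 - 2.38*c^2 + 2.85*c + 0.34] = 12.78*c - 4.76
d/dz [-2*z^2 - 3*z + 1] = -4*z - 3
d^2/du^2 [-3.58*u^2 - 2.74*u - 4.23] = -7.16000000000000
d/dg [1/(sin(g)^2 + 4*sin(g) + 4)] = -2*cos(g)/(sin(g) + 2)^3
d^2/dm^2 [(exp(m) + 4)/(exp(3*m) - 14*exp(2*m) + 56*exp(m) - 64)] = (4*exp(6*m) - 6*exp(5*m) - 644*exp(4*m) + 5200*exp(3*m) - 12480*exp(2*m) + 1792*exp(m) + 18432)*exp(m)/(exp(9*m) - 42*exp(8*m) + 756*exp(7*m) - 7640*exp(6*m) + 47712*exp(5*m) - 190848*exp(4*m) + 488960*exp(3*m) - 774144*exp(2*m) + 688128*exp(m) - 262144)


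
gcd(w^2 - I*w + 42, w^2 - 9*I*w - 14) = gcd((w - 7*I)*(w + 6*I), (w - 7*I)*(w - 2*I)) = w - 7*I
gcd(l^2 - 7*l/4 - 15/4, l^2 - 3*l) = l - 3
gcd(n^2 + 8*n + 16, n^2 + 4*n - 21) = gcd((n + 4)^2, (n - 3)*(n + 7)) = 1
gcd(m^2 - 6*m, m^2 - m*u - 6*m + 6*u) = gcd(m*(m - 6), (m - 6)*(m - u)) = m - 6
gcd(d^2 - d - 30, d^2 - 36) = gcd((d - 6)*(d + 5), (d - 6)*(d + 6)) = d - 6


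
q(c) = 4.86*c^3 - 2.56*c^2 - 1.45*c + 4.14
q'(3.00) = 114.41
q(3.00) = 107.97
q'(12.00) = 2036.63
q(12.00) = 8016.18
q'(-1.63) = 45.63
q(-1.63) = -21.35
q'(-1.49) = 38.55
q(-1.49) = -15.46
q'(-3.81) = 229.70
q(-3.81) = -296.29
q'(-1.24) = 27.32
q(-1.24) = -7.26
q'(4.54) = 275.82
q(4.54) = 399.57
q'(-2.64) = 113.68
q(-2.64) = -99.30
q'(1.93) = 42.98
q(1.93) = 26.74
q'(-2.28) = 86.02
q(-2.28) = -63.46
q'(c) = 14.58*c^2 - 5.12*c - 1.45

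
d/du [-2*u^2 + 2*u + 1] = 2 - 4*u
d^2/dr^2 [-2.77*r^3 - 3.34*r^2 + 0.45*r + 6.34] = -16.62*r - 6.68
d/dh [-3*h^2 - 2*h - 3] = -6*h - 2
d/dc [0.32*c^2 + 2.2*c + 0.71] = 0.64*c + 2.2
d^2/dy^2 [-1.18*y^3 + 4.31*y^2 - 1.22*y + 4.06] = 8.62 - 7.08*y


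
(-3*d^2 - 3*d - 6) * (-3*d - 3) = 9*d^3 + 18*d^2 + 27*d + 18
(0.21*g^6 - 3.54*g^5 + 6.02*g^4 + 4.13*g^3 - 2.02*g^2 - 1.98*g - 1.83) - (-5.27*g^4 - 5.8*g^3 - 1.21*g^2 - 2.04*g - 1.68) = 0.21*g^6 - 3.54*g^5 + 11.29*g^4 + 9.93*g^3 - 0.81*g^2 + 0.0600000000000001*g - 0.15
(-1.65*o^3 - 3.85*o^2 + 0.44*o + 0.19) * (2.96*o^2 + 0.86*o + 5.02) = -4.884*o^5 - 12.815*o^4 - 10.2916*o^3 - 18.3862*o^2 + 2.3722*o + 0.9538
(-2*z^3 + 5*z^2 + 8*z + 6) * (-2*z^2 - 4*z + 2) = 4*z^5 - 2*z^4 - 40*z^3 - 34*z^2 - 8*z + 12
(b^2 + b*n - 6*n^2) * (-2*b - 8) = -2*b^3 - 2*b^2*n - 8*b^2 + 12*b*n^2 - 8*b*n + 48*n^2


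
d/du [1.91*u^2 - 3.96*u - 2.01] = 3.82*u - 3.96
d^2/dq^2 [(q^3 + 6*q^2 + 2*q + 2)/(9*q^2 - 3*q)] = 2*(37*q^3 + 54*q^2 - 18*q + 2)/(3*q^3*(27*q^3 - 27*q^2 + 9*q - 1))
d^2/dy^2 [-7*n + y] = 0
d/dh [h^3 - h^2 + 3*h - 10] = 3*h^2 - 2*h + 3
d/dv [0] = 0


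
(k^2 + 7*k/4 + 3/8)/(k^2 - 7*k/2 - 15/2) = (k + 1/4)/(k - 5)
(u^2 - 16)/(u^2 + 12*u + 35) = (u^2 - 16)/(u^2 + 12*u + 35)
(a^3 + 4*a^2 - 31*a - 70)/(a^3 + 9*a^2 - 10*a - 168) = (a^2 - 3*a - 10)/(a^2 + 2*a - 24)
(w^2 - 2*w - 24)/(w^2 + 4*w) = (w - 6)/w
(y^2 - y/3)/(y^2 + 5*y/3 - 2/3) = y/(y + 2)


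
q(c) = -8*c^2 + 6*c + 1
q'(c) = 6 - 16*c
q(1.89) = -16.24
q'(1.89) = -24.24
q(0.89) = 0.00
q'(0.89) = -8.24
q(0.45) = 2.08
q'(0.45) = -1.20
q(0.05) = 1.28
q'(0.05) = 5.20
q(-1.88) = -38.56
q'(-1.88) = 36.08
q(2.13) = -22.52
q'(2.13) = -28.08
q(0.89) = 0.00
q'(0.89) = -8.24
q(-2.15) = -48.88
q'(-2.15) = 40.40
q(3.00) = -53.00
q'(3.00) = -42.00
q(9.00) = -593.00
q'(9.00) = -138.00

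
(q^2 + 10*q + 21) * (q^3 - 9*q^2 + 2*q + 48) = q^5 + q^4 - 67*q^3 - 121*q^2 + 522*q + 1008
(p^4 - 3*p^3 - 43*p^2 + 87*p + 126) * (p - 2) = p^5 - 5*p^4 - 37*p^3 + 173*p^2 - 48*p - 252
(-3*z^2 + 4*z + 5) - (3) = -3*z^2 + 4*z + 2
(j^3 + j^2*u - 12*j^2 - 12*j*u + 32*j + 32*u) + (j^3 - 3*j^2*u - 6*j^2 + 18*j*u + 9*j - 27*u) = 2*j^3 - 2*j^2*u - 18*j^2 + 6*j*u + 41*j + 5*u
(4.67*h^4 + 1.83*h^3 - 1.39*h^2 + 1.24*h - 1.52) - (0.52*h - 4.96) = 4.67*h^4 + 1.83*h^3 - 1.39*h^2 + 0.72*h + 3.44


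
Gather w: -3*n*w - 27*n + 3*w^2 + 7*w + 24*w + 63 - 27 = -27*n + 3*w^2 + w*(31 - 3*n) + 36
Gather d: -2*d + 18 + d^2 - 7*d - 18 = d^2 - 9*d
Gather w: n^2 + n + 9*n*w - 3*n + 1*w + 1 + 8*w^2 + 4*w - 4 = n^2 - 2*n + 8*w^2 + w*(9*n + 5) - 3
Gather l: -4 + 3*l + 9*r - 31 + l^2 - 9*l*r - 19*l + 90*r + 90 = l^2 + l*(-9*r - 16) + 99*r + 55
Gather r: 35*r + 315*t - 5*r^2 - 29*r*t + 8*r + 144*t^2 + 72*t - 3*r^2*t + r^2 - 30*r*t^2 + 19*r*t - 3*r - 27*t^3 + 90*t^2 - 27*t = r^2*(-3*t - 4) + r*(-30*t^2 - 10*t + 40) - 27*t^3 + 234*t^2 + 360*t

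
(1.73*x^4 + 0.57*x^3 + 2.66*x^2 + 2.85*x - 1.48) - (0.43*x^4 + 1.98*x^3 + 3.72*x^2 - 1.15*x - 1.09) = 1.3*x^4 - 1.41*x^3 - 1.06*x^2 + 4.0*x - 0.39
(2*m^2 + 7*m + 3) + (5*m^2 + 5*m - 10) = 7*m^2 + 12*m - 7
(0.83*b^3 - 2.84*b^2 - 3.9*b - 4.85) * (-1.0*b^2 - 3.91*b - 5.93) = -0.83*b^5 - 0.4053*b^4 + 10.0825*b^3 + 36.9402*b^2 + 42.0905*b + 28.7605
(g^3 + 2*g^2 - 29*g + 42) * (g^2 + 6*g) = g^5 + 8*g^4 - 17*g^3 - 132*g^2 + 252*g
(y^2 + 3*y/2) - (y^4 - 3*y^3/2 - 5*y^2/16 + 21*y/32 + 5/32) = -y^4 + 3*y^3/2 + 21*y^2/16 + 27*y/32 - 5/32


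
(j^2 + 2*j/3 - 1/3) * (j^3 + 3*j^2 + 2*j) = j^5 + 11*j^4/3 + 11*j^3/3 + j^2/3 - 2*j/3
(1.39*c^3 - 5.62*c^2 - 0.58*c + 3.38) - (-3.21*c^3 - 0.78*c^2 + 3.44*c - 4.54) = 4.6*c^3 - 4.84*c^2 - 4.02*c + 7.92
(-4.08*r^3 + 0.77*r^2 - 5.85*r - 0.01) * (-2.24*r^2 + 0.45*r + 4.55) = 9.1392*r^5 - 3.5608*r^4 - 5.1135*r^3 + 0.8934*r^2 - 26.622*r - 0.0455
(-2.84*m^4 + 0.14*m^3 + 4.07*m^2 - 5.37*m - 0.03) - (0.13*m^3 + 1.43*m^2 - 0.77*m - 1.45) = -2.84*m^4 + 0.01*m^3 + 2.64*m^2 - 4.6*m + 1.42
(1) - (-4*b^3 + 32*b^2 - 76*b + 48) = 4*b^3 - 32*b^2 + 76*b - 47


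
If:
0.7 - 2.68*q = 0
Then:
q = 0.26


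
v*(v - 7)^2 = v^3 - 14*v^2 + 49*v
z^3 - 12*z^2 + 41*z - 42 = (z - 7)*(z - 3)*(z - 2)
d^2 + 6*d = d*(d + 6)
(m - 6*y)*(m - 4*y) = m^2 - 10*m*y + 24*y^2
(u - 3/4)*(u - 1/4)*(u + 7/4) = u^3 + 3*u^2/4 - 25*u/16 + 21/64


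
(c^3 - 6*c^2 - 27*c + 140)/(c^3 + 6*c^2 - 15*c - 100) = (c - 7)/(c + 5)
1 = 1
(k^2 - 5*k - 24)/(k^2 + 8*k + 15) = (k - 8)/(k + 5)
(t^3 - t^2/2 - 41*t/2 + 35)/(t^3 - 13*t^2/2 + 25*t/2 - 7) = (t + 5)/(t - 1)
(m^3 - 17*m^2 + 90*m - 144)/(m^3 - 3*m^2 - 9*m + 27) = (m^2 - 14*m + 48)/(m^2 - 9)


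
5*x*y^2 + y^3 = y^2*(5*x + y)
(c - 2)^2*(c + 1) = c^3 - 3*c^2 + 4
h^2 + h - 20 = (h - 4)*(h + 5)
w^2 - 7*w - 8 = (w - 8)*(w + 1)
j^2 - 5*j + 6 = (j - 3)*(j - 2)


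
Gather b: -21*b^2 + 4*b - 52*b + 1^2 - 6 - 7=-21*b^2 - 48*b - 12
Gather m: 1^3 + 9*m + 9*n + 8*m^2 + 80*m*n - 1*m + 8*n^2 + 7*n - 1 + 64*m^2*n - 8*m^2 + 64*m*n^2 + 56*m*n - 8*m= 64*m^2*n + m*(64*n^2 + 136*n) + 8*n^2 + 16*n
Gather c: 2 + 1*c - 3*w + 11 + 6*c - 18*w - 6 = 7*c - 21*w + 7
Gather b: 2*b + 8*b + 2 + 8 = 10*b + 10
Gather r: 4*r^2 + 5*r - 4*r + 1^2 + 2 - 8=4*r^2 + r - 5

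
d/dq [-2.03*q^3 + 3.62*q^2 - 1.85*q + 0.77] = -6.09*q^2 + 7.24*q - 1.85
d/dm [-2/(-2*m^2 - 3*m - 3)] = 2*(-4*m - 3)/(2*m^2 + 3*m + 3)^2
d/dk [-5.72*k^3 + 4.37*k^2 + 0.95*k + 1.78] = -17.16*k^2 + 8.74*k + 0.95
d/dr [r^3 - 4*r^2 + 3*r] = 3*r^2 - 8*r + 3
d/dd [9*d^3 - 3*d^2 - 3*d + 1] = 27*d^2 - 6*d - 3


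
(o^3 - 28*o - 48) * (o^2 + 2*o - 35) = o^5 + 2*o^4 - 63*o^3 - 104*o^2 + 884*o + 1680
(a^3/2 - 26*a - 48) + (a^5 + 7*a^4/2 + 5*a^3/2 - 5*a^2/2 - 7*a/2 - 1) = a^5 + 7*a^4/2 + 3*a^3 - 5*a^2/2 - 59*a/2 - 49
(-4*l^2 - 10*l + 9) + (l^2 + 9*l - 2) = -3*l^2 - l + 7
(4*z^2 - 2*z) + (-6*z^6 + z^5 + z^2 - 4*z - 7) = -6*z^6 + z^5 + 5*z^2 - 6*z - 7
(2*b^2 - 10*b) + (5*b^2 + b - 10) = 7*b^2 - 9*b - 10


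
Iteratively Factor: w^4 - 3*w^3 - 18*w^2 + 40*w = (w)*(w^3 - 3*w^2 - 18*w + 40) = w*(w + 4)*(w^2 - 7*w + 10) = w*(w - 5)*(w + 4)*(w - 2)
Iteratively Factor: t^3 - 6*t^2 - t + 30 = (t - 5)*(t^2 - t - 6) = (t - 5)*(t - 3)*(t + 2)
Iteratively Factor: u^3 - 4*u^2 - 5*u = (u + 1)*(u^2 - 5*u) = (u - 5)*(u + 1)*(u)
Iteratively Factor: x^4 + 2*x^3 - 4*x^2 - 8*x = (x + 2)*(x^3 - 4*x) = (x + 2)^2*(x^2 - 2*x) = x*(x + 2)^2*(x - 2)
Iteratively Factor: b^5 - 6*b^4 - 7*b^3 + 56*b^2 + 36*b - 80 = (b + 2)*(b^4 - 8*b^3 + 9*b^2 + 38*b - 40) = (b + 2)^2*(b^3 - 10*b^2 + 29*b - 20) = (b - 4)*(b + 2)^2*(b^2 - 6*b + 5) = (b - 5)*(b - 4)*(b + 2)^2*(b - 1)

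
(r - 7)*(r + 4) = r^2 - 3*r - 28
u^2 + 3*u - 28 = (u - 4)*(u + 7)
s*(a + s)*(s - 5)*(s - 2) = a*s^3 - 7*a*s^2 + 10*a*s + s^4 - 7*s^3 + 10*s^2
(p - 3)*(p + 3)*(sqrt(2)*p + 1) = sqrt(2)*p^3 + p^2 - 9*sqrt(2)*p - 9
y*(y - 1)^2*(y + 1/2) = y^4 - 3*y^3/2 + y/2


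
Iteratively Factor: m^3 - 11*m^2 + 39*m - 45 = (m - 5)*(m^2 - 6*m + 9) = (m - 5)*(m - 3)*(m - 3)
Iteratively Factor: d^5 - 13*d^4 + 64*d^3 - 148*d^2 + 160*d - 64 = (d - 4)*(d^4 - 9*d^3 + 28*d^2 - 36*d + 16) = (d - 4)*(d - 2)*(d^3 - 7*d^2 + 14*d - 8) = (d - 4)*(d - 2)*(d - 1)*(d^2 - 6*d + 8) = (d - 4)^2*(d - 2)*(d - 1)*(d - 2)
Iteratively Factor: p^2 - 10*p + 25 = (p - 5)*(p - 5)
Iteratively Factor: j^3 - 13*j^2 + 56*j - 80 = (j - 5)*(j^2 - 8*j + 16) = (j - 5)*(j - 4)*(j - 4)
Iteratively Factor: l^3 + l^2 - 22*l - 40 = (l - 5)*(l^2 + 6*l + 8) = (l - 5)*(l + 4)*(l + 2)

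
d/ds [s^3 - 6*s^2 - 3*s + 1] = 3*s^2 - 12*s - 3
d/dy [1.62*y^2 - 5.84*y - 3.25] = 3.24*y - 5.84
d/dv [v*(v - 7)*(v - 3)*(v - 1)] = 4*v^3 - 33*v^2 + 62*v - 21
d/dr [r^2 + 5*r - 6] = 2*r + 5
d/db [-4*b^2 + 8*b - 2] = 8 - 8*b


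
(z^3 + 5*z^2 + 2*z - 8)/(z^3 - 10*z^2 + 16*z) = (z^3 + 5*z^2 + 2*z - 8)/(z*(z^2 - 10*z + 16))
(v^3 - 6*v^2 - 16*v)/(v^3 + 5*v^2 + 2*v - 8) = v*(v - 8)/(v^2 + 3*v - 4)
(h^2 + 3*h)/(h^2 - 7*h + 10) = h*(h + 3)/(h^2 - 7*h + 10)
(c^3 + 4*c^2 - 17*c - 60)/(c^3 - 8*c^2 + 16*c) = (c^2 + 8*c + 15)/(c*(c - 4))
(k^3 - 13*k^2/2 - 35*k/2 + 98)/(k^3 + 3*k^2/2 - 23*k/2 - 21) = (k^2 - 3*k - 28)/(k^2 + 5*k + 6)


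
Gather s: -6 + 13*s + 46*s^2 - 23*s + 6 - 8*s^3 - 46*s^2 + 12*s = -8*s^3 + 2*s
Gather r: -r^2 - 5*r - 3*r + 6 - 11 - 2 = -r^2 - 8*r - 7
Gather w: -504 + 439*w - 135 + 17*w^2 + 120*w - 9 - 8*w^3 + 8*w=-8*w^3 + 17*w^2 + 567*w - 648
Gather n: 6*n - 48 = 6*n - 48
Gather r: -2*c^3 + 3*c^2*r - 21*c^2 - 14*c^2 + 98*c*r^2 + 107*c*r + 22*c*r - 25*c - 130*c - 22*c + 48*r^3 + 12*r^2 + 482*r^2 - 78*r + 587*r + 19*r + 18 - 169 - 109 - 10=-2*c^3 - 35*c^2 - 177*c + 48*r^3 + r^2*(98*c + 494) + r*(3*c^2 + 129*c + 528) - 270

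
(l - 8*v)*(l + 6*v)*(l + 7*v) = l^3 + 5*l^2*v - 62*l*v^2 - 336*v^3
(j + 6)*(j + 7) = j^2 + 13*j + 42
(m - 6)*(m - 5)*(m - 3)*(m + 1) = m^4 - 13*m^3 + 49*m^2 - 27*m - 90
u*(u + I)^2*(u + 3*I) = u^4 + 5*I*u^3 - 7*u^2 - 3*I*u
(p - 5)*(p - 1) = p^2 - 6*p + 5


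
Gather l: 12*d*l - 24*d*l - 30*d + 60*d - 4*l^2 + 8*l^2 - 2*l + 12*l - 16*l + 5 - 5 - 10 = 30*d + 4*l^2 + l*(-12*d - 6) - 10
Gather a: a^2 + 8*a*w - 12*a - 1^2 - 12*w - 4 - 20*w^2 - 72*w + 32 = a^2 + a*(8*w - 12) - 20*w^2 - 84*w + 27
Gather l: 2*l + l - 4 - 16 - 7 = 3*l - 27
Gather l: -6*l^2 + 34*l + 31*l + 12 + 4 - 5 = -6*l^2 + 65*l + 11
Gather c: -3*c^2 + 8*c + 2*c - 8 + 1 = -3*c^2 + 10*c - 7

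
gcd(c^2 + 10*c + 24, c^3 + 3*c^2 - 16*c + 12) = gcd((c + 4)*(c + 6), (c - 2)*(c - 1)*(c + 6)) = c + 6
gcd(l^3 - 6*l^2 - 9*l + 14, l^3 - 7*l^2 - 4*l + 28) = l^2 - 5*l - 14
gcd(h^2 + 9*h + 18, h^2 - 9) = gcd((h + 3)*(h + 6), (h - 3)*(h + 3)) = h + 3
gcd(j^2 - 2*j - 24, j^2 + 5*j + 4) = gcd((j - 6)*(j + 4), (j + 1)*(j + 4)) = j + 4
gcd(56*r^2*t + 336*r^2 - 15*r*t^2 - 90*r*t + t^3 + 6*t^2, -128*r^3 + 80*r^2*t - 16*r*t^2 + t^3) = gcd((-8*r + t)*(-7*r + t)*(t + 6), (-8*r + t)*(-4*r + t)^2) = 8*r - t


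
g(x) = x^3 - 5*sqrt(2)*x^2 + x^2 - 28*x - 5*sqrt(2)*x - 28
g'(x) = 3*x^2 - 10*sqrt(2)*x + 2*x - 28 - 5*sqrt(2)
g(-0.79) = -4.58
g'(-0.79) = -23.61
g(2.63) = -144.04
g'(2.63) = -46.25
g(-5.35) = -167.27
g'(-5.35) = 115.76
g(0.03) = -29.06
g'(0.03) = -35.43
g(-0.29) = -18.36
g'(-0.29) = -31.30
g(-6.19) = -280.71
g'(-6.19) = 155.04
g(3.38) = -177.28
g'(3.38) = -41.84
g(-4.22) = -63.27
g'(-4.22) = 69.59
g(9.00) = -106.40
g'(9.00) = 98.65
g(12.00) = 404.91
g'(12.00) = 251.22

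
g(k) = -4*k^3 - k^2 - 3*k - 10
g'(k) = -12*k^2 - 2*k - 3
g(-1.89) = 19.10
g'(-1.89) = -42.09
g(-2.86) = 83.98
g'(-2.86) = -95.44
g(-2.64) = 64.55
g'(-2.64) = -81.36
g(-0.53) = -8.10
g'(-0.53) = -5.31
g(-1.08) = -2.89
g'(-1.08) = -14.84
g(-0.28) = -9.15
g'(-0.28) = -3.38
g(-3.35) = 139.21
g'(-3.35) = -130.97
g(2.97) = -132.52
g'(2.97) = -114.79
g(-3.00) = 98.00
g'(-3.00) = -105.00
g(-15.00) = 13310.00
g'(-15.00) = -2673.00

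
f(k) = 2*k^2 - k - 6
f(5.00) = 39.00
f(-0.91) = -3.43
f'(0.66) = 1.64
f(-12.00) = 294.00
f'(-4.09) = -17.36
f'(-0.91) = -4.64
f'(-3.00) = -13.00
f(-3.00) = 15.00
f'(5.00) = 19.00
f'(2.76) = 10.04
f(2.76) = 6.48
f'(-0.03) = -1.12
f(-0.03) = -5.97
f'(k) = 4*k - 1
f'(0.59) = 1.36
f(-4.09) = 31.55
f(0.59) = -5.89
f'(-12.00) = -49.00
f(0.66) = -5.79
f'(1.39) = 4.56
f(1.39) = -3.53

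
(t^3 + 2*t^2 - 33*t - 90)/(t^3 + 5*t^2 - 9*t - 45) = (t - 6)/(t - 3)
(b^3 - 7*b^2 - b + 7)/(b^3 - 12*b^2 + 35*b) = (b^2 - 1)/(b*(b - 5))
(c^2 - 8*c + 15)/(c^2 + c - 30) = (c - 3)/(c + 6)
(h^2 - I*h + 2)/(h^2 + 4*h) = (h^2 - I*h + 2)/(h*(h + 4))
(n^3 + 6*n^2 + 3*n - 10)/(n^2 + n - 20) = (n^2 + n - 2)/(n - 4)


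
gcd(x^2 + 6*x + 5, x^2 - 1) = x + 1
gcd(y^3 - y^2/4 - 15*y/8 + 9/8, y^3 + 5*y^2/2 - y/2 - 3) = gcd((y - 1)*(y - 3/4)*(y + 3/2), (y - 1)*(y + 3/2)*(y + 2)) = y^2 + y/2 - 3/2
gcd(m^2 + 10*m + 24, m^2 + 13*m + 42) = m + 6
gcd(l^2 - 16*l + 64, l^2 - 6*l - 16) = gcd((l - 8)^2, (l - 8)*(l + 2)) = l - 8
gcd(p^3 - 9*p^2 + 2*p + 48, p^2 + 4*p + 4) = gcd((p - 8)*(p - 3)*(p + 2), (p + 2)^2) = p + 2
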